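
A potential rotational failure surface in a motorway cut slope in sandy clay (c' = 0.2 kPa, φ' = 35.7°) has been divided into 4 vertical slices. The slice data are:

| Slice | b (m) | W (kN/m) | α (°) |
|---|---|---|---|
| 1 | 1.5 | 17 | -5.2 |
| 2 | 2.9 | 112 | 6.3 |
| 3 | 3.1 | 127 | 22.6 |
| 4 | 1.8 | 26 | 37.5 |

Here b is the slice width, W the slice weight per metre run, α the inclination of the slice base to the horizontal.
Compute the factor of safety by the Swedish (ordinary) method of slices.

FS = 2.56

Ordinary method of slices: FS = Σ[c'·Δl_i + (W_i cosα_i)·tanφ'] / Σ W_i sinα_i, with Δl_i = b_i / cosα_i.
Slice 1: Δl = 1.5/cos(-5.2°) = 1.506 m; N'_1 = 17·cos(-5.2°) = 16.9; c'Δl = 0.30; W sinα = -1.5
Slice 2: Δl = 2.9/cos6.3° = 2.918 m; N'_2 = 112·cos6.3° = 111.3; c'Δl = 0.58; W sinα = 12.3
Slice 3: Δl = 3.1/cos22.6° = 3.358 m; N'_3 = 127·cos22.6° = 117.2; c'Δl = 0.67; W sinα = 48.8
Slice 4: Δl = 1.8/cos37.5° = 2.269 m; N'_4 = 26·cos37.5° = 20.6; c'Δl = 0.45; W sinα = 15.8
Σc'Δl = 2.0 kN/m; ΣN' = 266.1 kN/m; ΣW sinα = 75.4 kN/m
Resisting = 2.0 + 266.1·tan35.7° = 2.0 + 191.2 = 193.2 kN/m
FS = 193.2 / 75.4 = 2.563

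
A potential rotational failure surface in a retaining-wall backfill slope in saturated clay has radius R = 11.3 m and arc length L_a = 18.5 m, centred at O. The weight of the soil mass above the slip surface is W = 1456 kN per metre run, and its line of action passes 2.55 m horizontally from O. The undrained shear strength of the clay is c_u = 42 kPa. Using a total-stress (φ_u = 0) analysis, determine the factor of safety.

Taking moments about the centre O, the resisting moment is provided by the undrained shear strength acting along the arc:
M_R = c_u·L_a·R = 42·18.50·11.3 = 8780.1 kN·m/m
M_D = W·d = 1456·2.55 = 3712.8 kN·m/m
FS = M_R / M_D = 8780.1 / 3712.8 = 2.365

FS = 2.36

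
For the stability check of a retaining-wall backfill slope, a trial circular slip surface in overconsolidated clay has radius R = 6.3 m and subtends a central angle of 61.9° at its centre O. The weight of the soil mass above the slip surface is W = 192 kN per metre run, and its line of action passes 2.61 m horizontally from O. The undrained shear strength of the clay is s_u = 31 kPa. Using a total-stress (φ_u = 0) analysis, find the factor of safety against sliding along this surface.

Taking moments about the centre O, the resisting moment is provided by the undrained shear strength acting along the arc:
Arc length L_a = R·θ = 6.3·(61.9°·π/180) = 6.3·1.0804 = 6.81 m
M_R = s_u·L_a·R = 31·6.81·6.3 = 1329.3 kN·m/m
M_D = W·d = 192·2.61 = 501.1 kN·m/m
FS = M_R / M_D = 1329.3 / 501.1 = 2.653

FS = 2.65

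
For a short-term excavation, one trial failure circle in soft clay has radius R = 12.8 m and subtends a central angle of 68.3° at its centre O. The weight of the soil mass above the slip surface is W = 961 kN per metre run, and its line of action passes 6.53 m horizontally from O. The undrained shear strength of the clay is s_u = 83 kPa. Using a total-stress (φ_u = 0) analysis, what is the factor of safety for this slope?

Taking moments about the centre O, the resisting moment is provided by the undrained shear strength acting along the arc:
Arc length L_a = R·θ = 12.8·(68.3°·π/180) = 12.8·1.1921 = 15.26 m
M_R = s_u·L_a·R = 83·15.26·12.8 = 16210.5 kN·m/m
M_D = W·d = 961·6.53 = 6275.3 kN·m/m
FS = M_R / M_D = 16210.5 / 6275.3 = 2.583

FS = 2.58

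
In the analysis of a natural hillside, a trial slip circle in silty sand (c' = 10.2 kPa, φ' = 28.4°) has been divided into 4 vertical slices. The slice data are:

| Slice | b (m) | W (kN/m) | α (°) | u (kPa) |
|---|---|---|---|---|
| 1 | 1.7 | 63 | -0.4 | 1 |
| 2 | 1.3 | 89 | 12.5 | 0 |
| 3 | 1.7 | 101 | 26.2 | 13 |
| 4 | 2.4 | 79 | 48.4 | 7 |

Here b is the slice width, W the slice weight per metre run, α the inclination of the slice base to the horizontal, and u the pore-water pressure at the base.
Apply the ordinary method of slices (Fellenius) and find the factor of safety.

Ordinary method of slices: FS = Σ[c'·Δl_i + (W_i cosα_i − u_i·Δl_i)·tanφ'] / Σ W_i sinα_i, with Δl_i = b_i / cosα_i.
Slice 1: Δl = 1.7/cos(-0.4°) = 1.700 m; N'_1 = 63·cos(-0.4°) − 1·1.700 = 61.3; c'Δl = 17.34; W sinα = -0.4
Slice 2: Δl = 1.3/cos12.5° = 1.332 m; N'_2 = 89·cos12.5° − 0·1.332 = 86.9; c'Δl = 13.58; W sinα = 19.3
Slice 3: Δl = 1.7/cos26.2° = 1.895 m; N'_3 = 101·cos26.2° − 13·1.895 = 66.0; c'Δl = 19.33; W sinα = 44.6
Slice 4: Δl = 2.4/cos48.4° = 3.615 m; N'_4 = 79·cos48.4° − 7·3.615 = 27.1; c'Δl = 36.87; W sinα = 59.1
Σc'Δl = 87.1 kN/m; ΣN' = 241.3 kN/m; ΣW sinα = 122.5 kN/m
Resisting = 87.1 + 241.3·tan28.4° = 87.1 + 130.5 = 217.6 kN/m
FS = 217.6 / 122.5 = 1.776

FS = 1.78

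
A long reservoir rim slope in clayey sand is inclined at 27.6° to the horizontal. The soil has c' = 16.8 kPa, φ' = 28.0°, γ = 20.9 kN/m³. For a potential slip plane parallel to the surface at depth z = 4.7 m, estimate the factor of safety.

For an infinite slope with a slip plane parallel to the surface (no pore pressure): FS = [c' + γz cos²β tanφ'] / [γz sinβ cosβ].
γz = 20.9·4.7 = 98.23 kN/m²
Numerator = 16.8 + 98.23·cos²27.6°·tan28.0° = 16.8 + 98.23·0.7854·0.5317 = 57.819 kPa
Denominator = 98.23·sin27.6°·cos27.6° = 98.23·0.4633·0.8862 = 40.331 kPa
FS = 57.819 / 40.331 = 1.434

FS = 1.43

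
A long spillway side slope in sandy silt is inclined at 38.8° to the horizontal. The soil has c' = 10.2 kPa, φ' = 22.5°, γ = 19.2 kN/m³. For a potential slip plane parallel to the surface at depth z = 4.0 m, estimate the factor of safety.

For an infinite slope with a slip plane parallel to the surface (no pore pressure): FS = [c' + γz cos²β tanφ'] / [γz sinβ cosβ].
γz = 19.2·4.0 = 76.80 kN/m²
Numerator = 10.2 + 76.80·cos²38.8°·tan22.5° = 10.2 + 76.80·0.6074·0.4142 = 29.521 kPa
Denominator = 76.80·sin38.8°·cos38.8° = 76.80·0.6266·0.7793 = 37.504 kPa
FS = 29.521 / 37.504 = 0.787

FS = 0.79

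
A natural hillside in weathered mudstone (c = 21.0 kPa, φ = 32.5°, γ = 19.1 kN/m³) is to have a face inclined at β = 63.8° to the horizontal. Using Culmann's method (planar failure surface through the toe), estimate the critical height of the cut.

H_c = 22.87 m

Culmann's analysis gives the critical failure plane at α_cr = (β + φ)/2 = (63.8 + 32.5)/2 = 48.1°, and the critical height
H_c = (4c/γ) · sinβ cosφ / [1 − cos(β − φ)]
    = (4·21.0/19.1) · sin63.8°·cos32.5° / [1 − cos(31.3°)]
    = 4.398 · 0.8973·0.8434 / [1 − 0.8545]
    = 4.398 · 0.7567 / 0.1455
    = 22.87 m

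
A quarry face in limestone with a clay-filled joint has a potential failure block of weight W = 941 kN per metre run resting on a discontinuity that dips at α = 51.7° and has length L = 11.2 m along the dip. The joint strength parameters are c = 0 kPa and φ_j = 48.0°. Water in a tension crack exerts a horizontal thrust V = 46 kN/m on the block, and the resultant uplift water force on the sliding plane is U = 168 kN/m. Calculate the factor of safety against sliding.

Resolving the block weight along and normal to the plane and applying the Mohr–Coulomb strength on the joint:
N' = W cosα − U − V sinα = 941·cos51.7° − 168 − 46·sin51.7° = 379.1 kN/m
Driving force T = W sinα + V cosα = 941·sin51.7° + 46·cos51.7° = 767.0 kN/m
Resisting force R = c·L + N'·tanφ_j = 0·11.2 + 379.1·tan48.0° = 0.0 + 421.0 = 421.0 kN/m
FS = R / T = 421.0 / 767.0 = 0.549

FS = 0.55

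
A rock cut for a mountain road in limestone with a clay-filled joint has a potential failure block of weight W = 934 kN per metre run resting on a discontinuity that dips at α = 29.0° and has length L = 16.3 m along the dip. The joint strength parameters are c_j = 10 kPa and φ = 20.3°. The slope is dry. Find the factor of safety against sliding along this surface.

FS = 1.03

Resolving the block weight along and normal to the plane and applying the Mohr–Coulomb strength on the joint:
N' = W cosα = 934·cos29.0° = 816.9 kN/m
Driving force T = W sinα = 934·sin29.0° = 452.8 kN/m
Resisting force R = c_j·L + N'·tanφ = 10·16.3 + 816.9·tan20.3° = 163.0 + 302.2 = 465.2 kN/m
FS = R / T = 465.2 / 452.8 = 1.027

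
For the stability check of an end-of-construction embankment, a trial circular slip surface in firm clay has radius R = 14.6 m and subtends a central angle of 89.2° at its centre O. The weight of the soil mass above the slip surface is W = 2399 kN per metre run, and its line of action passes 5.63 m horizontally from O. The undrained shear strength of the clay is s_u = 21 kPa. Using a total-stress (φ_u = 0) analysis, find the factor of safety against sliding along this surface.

FS = 0.52

Taking moments about the centre O, the resisting moment is provided by the undrained shear strength acting along the arc:
Arc length L_a = R·θ = 14.6·(89.2°·π/180) = 14.6·1.5568 = 22.73 m
M_R = s_u·L_a·R = 21·22.73·14.6 = 6968.9 kN·m/m
M_D = W·d = 2399·5.63 = 13506.4 kN·m/m
FS = M_R / M_D = 6968.9 / 13506.4 = 0.516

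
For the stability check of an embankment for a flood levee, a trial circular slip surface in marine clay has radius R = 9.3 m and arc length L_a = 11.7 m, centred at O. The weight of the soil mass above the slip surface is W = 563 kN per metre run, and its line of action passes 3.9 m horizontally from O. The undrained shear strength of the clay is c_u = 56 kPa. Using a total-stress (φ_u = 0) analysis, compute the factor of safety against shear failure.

Taking moments about the centre O, the resisting moment is provided by the undrained shear strength acting along the arc:
M_R = c_u·L_a·R = 56·11.70·9.3 = 6093.4 kN·m/m
M_D = W·d = 563·3.9 = 2195.7 kN·m/m
FS = M_R / M_D = 6093.4 / 2195.7 = 2.775

FS = 2.78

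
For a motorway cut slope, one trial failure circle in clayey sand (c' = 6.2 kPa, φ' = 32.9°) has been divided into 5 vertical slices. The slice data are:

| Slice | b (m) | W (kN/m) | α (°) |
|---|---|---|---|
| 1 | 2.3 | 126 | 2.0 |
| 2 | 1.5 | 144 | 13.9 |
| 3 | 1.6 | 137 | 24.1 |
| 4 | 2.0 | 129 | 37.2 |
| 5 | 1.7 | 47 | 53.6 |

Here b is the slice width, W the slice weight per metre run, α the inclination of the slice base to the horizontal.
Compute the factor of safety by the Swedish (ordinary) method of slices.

FS = 1.92

Ordinary method of slices: FS = Σ[c'·Δl_i + (W_i cosα_i)·tanφ'] / Σ W_i sinα_i, with Δl_i = b_i / cosα_i.
Slice 1: Δl = 2.3/cos2.0° = 2.301 m; N'_1 = 126·cos2.0° = 125.9; c'Δl = 14.27; W sinα = 4.4
Slice 2: Δl = 1.5/cos13.9° = 1.545 m; N'_2 = 144·cos13.9° = 139.8; c'Δl = 9.58; W sinα = 34.6
Slice 3: Δl = 1.6/cos24.1° = 1.753 m; N'_3 = 137·cos24.1° = 125.1; c'Δl = 10.87; W sinα = 55.9
Slice 4: Δl = 2.0/cos37.2° = 2.511 m; N'_4 = 129·cos37.2° = 102.8; c'Δl = 15.57; W sinα = 78.0
Slice 5: Δl = 1.7/cos53.6° = 2.865 m; N'_5 = 47·cos53.6° = 27.9; c'Δl = 17.76; W sinα = 37.8
Σc'Δl = 68.0 kN/m; ΣN' = 521.4 kN/m; ΣW sinα = 210.8 kN/m
Resisting = 68.0 + 521.4·tan32.9° = 68.0 + 337.3 = 405.4 kN/m
FS = 405.4 / 210.8 = 1.923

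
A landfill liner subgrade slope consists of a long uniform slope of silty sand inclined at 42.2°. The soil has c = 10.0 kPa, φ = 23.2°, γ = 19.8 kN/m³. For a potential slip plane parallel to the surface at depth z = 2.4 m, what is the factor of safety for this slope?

FS = 0.90

For an infinite slope with a slip plane parallel to the surface (no pore pressure): FS = [c + γz cos²β tanφ] / [γz sinβ cosβ].
γz = 19.8·2.4 = 47.52 kN/m²
Numerator = 10.0 + 47.52·cos²42.2°·tan23.2° = 10.0 + 47.52·0.5488·0.4286 = 21.177 kPa
Denominator = 47.52·sin42.2°·cos42.2° = 47.52·0.6717·0.7408 = 23.647 kPa
FS = 21.177 / 23.647 = 0.896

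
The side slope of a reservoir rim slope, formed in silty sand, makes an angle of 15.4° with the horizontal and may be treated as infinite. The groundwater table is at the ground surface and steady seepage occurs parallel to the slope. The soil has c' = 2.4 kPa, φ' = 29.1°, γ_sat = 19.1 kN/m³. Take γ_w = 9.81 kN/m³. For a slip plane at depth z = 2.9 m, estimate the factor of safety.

With seepage parallel to the slope and the water table at the surface, the effective normal stress on the slip plane uses the buoyant unit weight γ' = γ_sat − γ_w while the driving shear stress uses γ_sat:
FS = [c' + γ' z cos²β tanφ'] / [γ_sat z sinβ cosβ]
γ' = 19.1 − 9.81 = 9.29 kN/m³
Numerator = 2.4 + 9.29·2.9·cos²15.4°·tan29.1° = 2.4 + 9.29·2.9·0.9295·0.5566 = 16.338 kPa
Denominator = 19.1·2.9·sin15.4°·cos15.4° = 19.1·2.9·0.2656·0.9641 = 14.181 kPa
FS = 16.338 / 14.181 = 1.152

FS = 1.15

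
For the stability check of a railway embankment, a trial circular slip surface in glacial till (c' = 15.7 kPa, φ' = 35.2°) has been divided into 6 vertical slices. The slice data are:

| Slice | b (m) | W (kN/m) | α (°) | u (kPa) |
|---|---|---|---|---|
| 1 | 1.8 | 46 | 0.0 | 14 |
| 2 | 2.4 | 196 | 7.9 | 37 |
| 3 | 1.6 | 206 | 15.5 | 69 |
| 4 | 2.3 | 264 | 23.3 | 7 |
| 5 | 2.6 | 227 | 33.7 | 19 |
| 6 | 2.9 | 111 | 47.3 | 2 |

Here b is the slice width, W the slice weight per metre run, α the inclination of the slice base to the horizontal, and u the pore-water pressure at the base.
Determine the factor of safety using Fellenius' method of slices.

Ordinary method of slices: FS = Σ[c'·Δl_i + (W_i cosα_i − u_i·Δl_i)·tanφ'] / Σ W_i sinα_i, with Δl_i = b_i / cosα_i.
Slice 1: Δl = 1.8/cos0.0° = 1.800 m; N'_1 = 46·cos0.0° − 14·1.800 = 20.8; c'Δl = 28.26; W sinα = 0.0
Slice 2: Δl = 2.4/cos7.9° = 2.423 m; N'_2 = 196·cos7.9° − 37·2.423 = 104.5; c'Δl = 38.04; W sinα = 26.9
Slice 3: Δl = 1.6/cos15.5° = 1.660 m; N'_3 = 206·cos15.5° − 69·1.660 = 83.9; c'Δl = 26.07; W sinα = 55.1
Slice 4: Δl = 2.3/cos23.3° = 2.504 m; N'_4 = 264·cos23.3° − 7·2.504 = 224.9; c'Δl = 39.32; W sinα = 104.4
Slice 5: Δl = 2.6/cos33.7° = 3.125 m; N'_5 = 227·cos33.7° − 19·3.125 = 129.5; c'Δl = 49.07; W sinα = 125.9
Slice 6: Δl = 2.9/cos47.3° = 4.276 m; N'_6 = 111·cos47.3° − 2·4.276 = 66.7; c'Δl = 67.14; W sinα = 81.6
Σc'Δl = 247.9 kN/m; ΣN' = 630.4 kN/m; ΣW sinα = 393.9 kN/m
Resisting = 247.9 + 630.4·tan35.2° = 247.9 + 444.7 = 692.6 kN/m
FS = 692.6 / 393.9 = 1.758

FS = 1.76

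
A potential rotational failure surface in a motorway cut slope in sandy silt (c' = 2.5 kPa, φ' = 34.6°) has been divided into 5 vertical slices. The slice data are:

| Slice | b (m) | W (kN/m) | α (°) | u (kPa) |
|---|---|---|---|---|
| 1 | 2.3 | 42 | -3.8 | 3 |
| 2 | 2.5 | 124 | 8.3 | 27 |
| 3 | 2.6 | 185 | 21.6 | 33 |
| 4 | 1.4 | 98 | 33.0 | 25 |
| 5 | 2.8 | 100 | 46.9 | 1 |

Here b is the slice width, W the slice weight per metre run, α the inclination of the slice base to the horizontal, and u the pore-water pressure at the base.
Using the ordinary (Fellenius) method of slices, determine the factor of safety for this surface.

FS = 1.06

Ordinary method of slices: FS = Σ[c'·Δl_i + (W_i cosα_i − u_i·Δl_i)·tanφ'] / Σ W_i sinα_i, with Δl_i = b_i / cosα_i.
Slice 1: Δl = 2.3/cos(-3.8°) = 2.305 m; N'_1 = 42·cos(-3.8°) − 3·2.305 = 35.0; c'Δl = 5.76; W sinα = -2.8
Slice 2: Δl = 2.5/cos8.3° = 2.526 m; N'_2 = 124·cos8.3° − 27·2.526 = 54.5; c'Δl = 6.32; W sinα = 17.9
Slice 3: Δl = 2.6/cos21.6° = 2.796 m; N'_3 = 185·cos21.6° − 33·2.796 = 79.7; c'Δl = 6.99; W sinα = 68.1
Slice 4: Δl = 1.4/cos33.0° = 1.669 m; N'_4 = 98·cos33.0° − 25·1.669 = 40.5; c'Δl = 4.17; W sinα = 53.4
Slice 5: Δl = 2.8/cos46.9° = 4.098 m; N'_5 = 100·cos46.9° − 1·4.098 = 64.2; c'Δl = 10.24; W sinα = 73.0
Σc'Δl = 33.5 kN/m; ΣN' = 273.9 kN/m; ΣW sinα = 209.6 kN/m
Resisting = 33.5 + 273.9·tan34.6° = 33.5 + 188.9 = 222.4 kN/m
FS = 222.4 / 209.6 = 1.061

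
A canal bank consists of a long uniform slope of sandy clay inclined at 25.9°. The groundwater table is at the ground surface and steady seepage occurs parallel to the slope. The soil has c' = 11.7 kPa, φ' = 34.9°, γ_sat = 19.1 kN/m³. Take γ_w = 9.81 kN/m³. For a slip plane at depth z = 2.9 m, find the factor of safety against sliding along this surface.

FS = 1.24

With seepage parallel to the slope and the water table at the surface, the effective normal stress on the slip plane uses the buoyant unit weight γ' = γ_sat − γ_w while the driving shear stress uses γ_sat:
FS = [c' + γ' z cos²β tanφ'] / [γ_sat z sinβ cosβ]
γ' = 19.1 − 9.81 = 9.29 kN/m³
Numerator = 11.7 + 9.29·2.9·cos²25.9°·tan34.9° = 11.7 + 9.29·2.9·0.8092·0.6976 = 26.908 kPa
Denominator = 19.1·2.9·sin25.9°·cos25.9° = 19.1·2.9·0.4368·0.8996 = 21.764 kPa
FS = 26.908 / 21.764 = 1.236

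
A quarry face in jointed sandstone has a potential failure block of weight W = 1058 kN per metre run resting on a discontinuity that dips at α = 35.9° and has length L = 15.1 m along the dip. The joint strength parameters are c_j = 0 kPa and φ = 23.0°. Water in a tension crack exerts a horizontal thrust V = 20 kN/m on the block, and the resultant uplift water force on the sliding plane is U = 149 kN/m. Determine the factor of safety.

FS = 0.46

Resolving the block weight along and normal to the plane and applying the Mohr–Coulomb strength on the joint:
N' = W cosα − U − V sinα = 1058·cos35.9° − 149 − 20·sin35.9° = 696.3 kN/m
Driving force T = W sinα + V cosα = 1058·sin35.9° + 20·cos35.9° = 636.6 kN/m
Resisting force R = c_j·L + N'·tanφ = 0·15.1 + 696.3·tan23.0° = 0.0 + 295.6 = 295.6 kN/m
FS = R / T = 295.6 / 636.6 = 0.464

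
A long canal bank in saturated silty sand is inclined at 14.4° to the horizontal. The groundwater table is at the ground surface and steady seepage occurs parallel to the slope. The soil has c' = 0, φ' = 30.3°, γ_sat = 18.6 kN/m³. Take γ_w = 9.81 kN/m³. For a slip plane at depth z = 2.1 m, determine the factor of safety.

FS = 1.08

With seepage parallel to the slope and the water table at the surface, the effective normal stress on the slip plane uses the buoyant unit weight γ' = γ_sat − γ_w while the driving shear stress uses γ_sat:
FS = [c' + γ' z cos²β tanφ'] / [γ_sat z sinβ cosβ]
(For c' = 0 this reduces to FS = (γ'/γ_sat)·tanφ'/tanβ.)
γ' = 18.6 − 9.81 = 8.79 kN/m³
Numerator = 0.0 + 8.79·2.1·cos²14.4°·tan30.3° = 0.0 + 8.79·2.1·0.9382·0.5844 = 10.119 kPa
Denominator = 18.6·2.1·sin14.4°·cos14.4° = 18.6·2.1·0.2487·0.9686 = 9.409 kPa
FS = 10.119 / 9.409 = 1.076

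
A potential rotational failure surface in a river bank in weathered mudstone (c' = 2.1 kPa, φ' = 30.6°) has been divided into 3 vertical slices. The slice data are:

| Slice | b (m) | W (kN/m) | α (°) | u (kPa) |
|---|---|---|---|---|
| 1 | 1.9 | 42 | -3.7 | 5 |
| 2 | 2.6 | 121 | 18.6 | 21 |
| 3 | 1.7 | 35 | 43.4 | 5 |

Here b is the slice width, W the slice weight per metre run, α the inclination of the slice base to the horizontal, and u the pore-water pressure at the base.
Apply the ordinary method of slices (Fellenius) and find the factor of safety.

Ordinary method of slices: FS = Σ[c'·Δl_i + (W_i cosα_i − u_i·Δl_i)·tanφ'] / Σ W_i sinα_i, with Δl_i = b_i / cosα_i.
Slice 1: Δl = 1.9/cos(-3.7°) = 1.904 m; N'_1 = 42·cos(-3.7°) − 5·1.904 = 32.4; c'Δl = 4.00; W sinα = -2.7
Slice 2: Δl = 2.6/cos18.6° = 2.743 m; N'_2 = 121·cos18.6° − 21·2.743 = 57.1; c'Δl = 5.76; W sinα = 38.6
Slice 3: Δl = 1.7/cos43.4° = 2.340 m; N'_3 = 35·cos43.4° − 5·2.340 = 13.7; c'Δl = 4.91; W sinα = 24.0
Σc'Δl = 14.7 kN/m; ΣN' = 103.2 kN/m; ΣW sinα = 59.9 kN/m
Resisting = 14.7 + 103.2·tan30.6° = 14.7 + 61.0 = 75.7 kN/m
FS = 75.7 / 59.9 = 1.263

FS = 1.26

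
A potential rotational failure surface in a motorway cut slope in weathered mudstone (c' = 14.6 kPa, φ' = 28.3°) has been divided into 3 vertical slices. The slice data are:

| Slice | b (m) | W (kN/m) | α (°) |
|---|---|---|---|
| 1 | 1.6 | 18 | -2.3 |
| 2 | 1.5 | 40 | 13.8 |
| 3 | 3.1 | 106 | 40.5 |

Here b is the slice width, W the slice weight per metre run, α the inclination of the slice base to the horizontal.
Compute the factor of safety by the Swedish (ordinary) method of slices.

FS = 2.31

Ordinary method of slices: FS = Σ[c'·Δl_i + (W_i cosα_i)·tanφ'] / Σ W_i sinα_i, with Δl_i = b_i / cosα_i.
Slice 1: Δl = 1.6/cos(-2.3°) = 1.601 m; N'_1 = 18·cos(-2.3°) = 18.0; c'Δl = 23.38; W sinα = -0.7
Slice 2: Δl = 1.5/cos13.8° = 1.545 m; N'_2 = 40·cos13.8° = 38.8; c'Δl = 22.55; W sinα = 9.5
Slice 3: Δl = 3.1/cos40.5° = 4.077 m; N'_3 = 106·cos40.5° = 80.6; c'Δl = 59.52; W sinα = 68.8
Σc'Δl = 105.5 kN/m; ΣN' = 137.4 kN/m; ΣW sinα = 77.7 kN/m
Resisting = 105.5 + 137.4·tan28.3° = 105.5 + 74.0 = 179.5 kN/m
FS = 179.5 / 77.7 = 2.311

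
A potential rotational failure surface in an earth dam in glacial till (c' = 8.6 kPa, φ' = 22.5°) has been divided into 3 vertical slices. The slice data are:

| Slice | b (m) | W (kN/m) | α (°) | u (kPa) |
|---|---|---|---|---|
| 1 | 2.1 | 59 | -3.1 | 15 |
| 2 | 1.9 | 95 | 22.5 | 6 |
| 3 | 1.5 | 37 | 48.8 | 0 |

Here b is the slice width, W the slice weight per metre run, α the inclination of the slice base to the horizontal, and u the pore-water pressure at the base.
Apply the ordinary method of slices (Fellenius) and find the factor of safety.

FS = 1.77

Ordinary method of slices: FS = Σ[c'·Δl_i + (W_i cosα_i − u_i·Δl_i)·tanφ'] / Σ W_i sinα_i, with Δl_i = b_i / cosα_i.
Slice 1: Δl = 2.1/cos(-3.1°) = 2.103 m; N'_1 = 59·cos(-3.1°) − 15·2.103 = 27.4; c'Δl = 18.09; W sinα = -3.2
Slice 2: Δl = 1.9/cos22.5° = 2.057 m; N'_2 = 95·cos22.5° − 6·2.057 = 75.4; c'Δl = 17.69; W sinα = 36.4
Slice 3: Δl = 1.5/cos48.8° = 2.277 m; N'_3 = 37·cos48.8° − 0·2.277 = 24.4; c'Δl = 19.58; W sinα = 27.8
Σc'Δl = 55.4 kN/m; ΣN' = 127.2 kN/m; ΣW sinα = 61.0 kN/m
Resisting = 55.4 + 127.2·tan22.5° = 55.4 + 52.7 = 108.0 kN/m
FS = 108.0 / 61.0 = 1.771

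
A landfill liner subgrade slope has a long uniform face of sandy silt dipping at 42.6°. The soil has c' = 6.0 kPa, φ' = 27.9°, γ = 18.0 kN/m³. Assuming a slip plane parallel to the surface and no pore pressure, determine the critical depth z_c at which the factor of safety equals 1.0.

Setting FS = 1.00 in FS = [c' + γz cos²β tanφ'] / [γz sinβ cosβ] and solving for z:
z = c' / [γ cosβ (FS·sinβ − cosβ·tanφ')]
  = 6.0 / [18.0·cos42.6°·(1.00·sin42.6° − cos42.6°·tan27.9°)]
  = 6.0 / [18.0·0.7361·(1.00·0.6769 − 0.7361·0.5295)]
  = 6.0 / 3.8044 = 1.577 m

z_c = 1.58 m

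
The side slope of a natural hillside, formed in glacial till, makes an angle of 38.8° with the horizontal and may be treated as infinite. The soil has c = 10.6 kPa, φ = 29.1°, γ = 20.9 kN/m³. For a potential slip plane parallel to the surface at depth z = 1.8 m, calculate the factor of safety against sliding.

For an infinite slope with a slip plane parallel to the surface (no pore pressure): FS = [c + γz cos²β tanφ] / [γz sinβ cosβ].
γz = 20.9·1.8 = 37.62 kN/m²
Numerator = 10.6 + 37.62·cos²38.8°·tan29.1° = 10.6 + 37.62·0.6074·0.5566 = 23.318 kPa
Denominator = 37.62·sin38.8°·cos38.8° = 37.62·0.6266·0.7793 = 18.371 kPa
FS = 23.318 / 18.371 = 1.269

FS = 1.27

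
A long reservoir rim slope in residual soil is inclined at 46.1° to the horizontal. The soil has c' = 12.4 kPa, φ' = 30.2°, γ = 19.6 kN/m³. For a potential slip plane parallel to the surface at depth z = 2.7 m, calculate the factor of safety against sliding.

FS = 1.03

For an infinite slope with a slip plane parallel to the surface (no pore pressure): FS = [c' + γz cos²β tanφ'] / [γz sinβ cosβ].
γz = 19.6·2.7 = 52.92 kN/m²
Numerator = 12.4 + 52.92·cos²46.1°·tan30.2° = 12.4 + 52.92·0.4808·0.5820 = 27.209 kPa
Denominator = 52.92·sin46.1°·cos46.1° = 52.92·0.7206·0.6934 = 26.440 kPa
FS = 27.209 / 26.440 = 1.029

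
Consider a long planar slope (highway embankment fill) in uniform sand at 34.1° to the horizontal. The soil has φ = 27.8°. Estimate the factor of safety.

For a dry cohesionless infinite slope the factor of safety is FS = tanφ / tanβ.
FS = tan27.8° / tan34.1° = 0.5272 / 0.6771 = 0.779

FS = 0.78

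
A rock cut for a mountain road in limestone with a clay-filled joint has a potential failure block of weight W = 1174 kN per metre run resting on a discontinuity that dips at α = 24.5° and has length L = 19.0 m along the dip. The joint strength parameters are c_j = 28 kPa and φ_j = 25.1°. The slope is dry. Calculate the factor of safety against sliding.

FS = 2.12

Resolving the block weight along and normal to the plane and applying the Mohr–Coulomb strength on the joint:
N' = W cosα = 1174·cos24.5° = 1068.3 kN/m
Driving force T = W sinα = 1174·sin24.5° = 486.8 kN/m
Resisting force R = c_j·L + N'·tanφ_j = 28·19.0 + 1068.3·tan25.1° = 532.0 + 500.4 = 1032.4 kN/m
FS = R / T = 1032.4 / 486.8 = 2.121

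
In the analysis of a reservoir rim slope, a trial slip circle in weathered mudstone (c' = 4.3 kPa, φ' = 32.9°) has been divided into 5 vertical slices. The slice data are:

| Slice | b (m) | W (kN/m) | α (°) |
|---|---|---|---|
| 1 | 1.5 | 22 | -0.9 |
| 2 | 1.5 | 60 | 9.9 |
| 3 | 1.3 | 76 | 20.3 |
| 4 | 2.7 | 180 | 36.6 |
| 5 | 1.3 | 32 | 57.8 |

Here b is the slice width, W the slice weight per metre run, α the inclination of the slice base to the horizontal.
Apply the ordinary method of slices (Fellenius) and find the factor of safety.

Ordinary method of slices: FS = Σ[c'·Δl_i + (W_i cosα_i)·tanφ'] / Σ W_i sinα_i, with Δl_i = b_i / cosα_i.
Slice 1: Δl = 1.5/cos(-0.9°) = 1.500 m; N'_1 = 22·cos(-0.9°) = 22.0; c'Δl = 6.45; W sinα = -0.3
Slice 2: Δl = 1.5/cos9.9° = 1.523 m; N'_2 = 60·cos9.9° = 59.1; c'Δl = 6.55; W sinα = 10.3
Slice 3: Δl = 1.3/cos20.3° = 1.386 m; N'_3 = 76·cos20.3° = 71.3; c'Δl = 5.96; W sinα = 26.4
Slice 4: Δl = 2.7/cos36.6° = 3.363 m; N'_4 = 180·cos36.6° = 144.5; c'Δl = 14.46; W sinα = 107.3
Slice 5: Δl = 1.3/cos57.8° = 2.440 m; N'_5 = 32·cos57.8° = 17.1; c'Δl = 10.49; W sinα = 27.1
Σc'Δl = 43.9 kN/m; ΣN' = 313.9 kN/m; ΣW sinα = 170.7 kN/m
Resisting = 43.9 + 313.9·tan32.9° = 43.9 + 203.1 = 247.0 kN/m
FS = 247.0 / 170.7 = 1.447

FS = 1.45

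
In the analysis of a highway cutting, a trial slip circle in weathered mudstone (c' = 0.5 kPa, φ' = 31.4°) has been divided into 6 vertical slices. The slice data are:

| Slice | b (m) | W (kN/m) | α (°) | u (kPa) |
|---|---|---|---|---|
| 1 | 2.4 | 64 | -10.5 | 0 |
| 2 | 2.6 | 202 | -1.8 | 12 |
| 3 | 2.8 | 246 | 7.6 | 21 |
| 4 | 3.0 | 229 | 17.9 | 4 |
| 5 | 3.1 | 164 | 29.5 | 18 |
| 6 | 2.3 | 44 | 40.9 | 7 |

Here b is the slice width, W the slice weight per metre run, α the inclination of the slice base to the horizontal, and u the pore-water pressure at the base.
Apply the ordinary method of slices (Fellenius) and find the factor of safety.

FS = 2.29

Ordinary method of slices: FS = Σ[c'·Δl_i + (W_i cosα_i − u_i·Δl_i)·tanφ'] / Σ W_i sinα_i, with Δl_i = b_i / cosα_i.
Slice 1: Δl = 2.4/cos(-10.5°) = 2.441 m; N'_1 = 64·cos(-10.5°) − 0·2.441 = 62.9; c'Δl = 1.22; W sinα = -11.7
Slice 2: Δl = 2.6/cos(-1.8°) = 2.601 m; N'_2 = 202·cos(-1.8°) − 12·2.601 = 170.7; c'Δl = 1.30; W sinα = -6.3
Slice 3: Δl = 2.8/cos7.6° = 2.825 m; N'_3 = 246·cos7.6° − 21·2.825 = 184.5; c'Δl = 1.41; W sinα = 32.5
Slice 4: Δl = 3.0/cos17.9° = 3.153 m; N'_4 = 229·cos17.9° − 4·3.153 = 205.3; c'Δl = 1.58; W sinα = 70.4
Slice 5: Δl = 3.1/cos29.5° = 3.562 m; N'_5 = 164·cos29.5° − 18·3.562 = 78.6; c'Δl = 1.78; W sinα = 80.8
Slice 6: Δl = 2.3/cos40.9° = 3.043 m; N'_6 = 44·cos40.9° − 7·3.043 = 12.0; c'Δl = 1.52; W sinα = 28.8
Σc'Δl = 8.8 kN/m; ΣN' = 714.0 kN/m; ΣW sinα = 194.5 kN/m
Resisting = 8.8 + 714.0·tan31.4° = 8.8 + 435.8 = 444.7 kN/m
FS = 444.7 / 194.5 = 2.286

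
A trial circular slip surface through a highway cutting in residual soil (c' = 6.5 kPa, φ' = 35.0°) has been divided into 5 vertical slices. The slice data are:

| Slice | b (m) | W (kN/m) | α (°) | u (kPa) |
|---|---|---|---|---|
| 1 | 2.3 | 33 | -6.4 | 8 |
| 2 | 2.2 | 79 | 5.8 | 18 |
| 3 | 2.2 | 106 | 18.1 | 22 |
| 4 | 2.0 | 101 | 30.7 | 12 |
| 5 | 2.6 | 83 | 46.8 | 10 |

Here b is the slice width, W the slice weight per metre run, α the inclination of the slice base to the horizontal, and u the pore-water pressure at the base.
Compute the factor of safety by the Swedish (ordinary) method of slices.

FS = 1.41

Ordinary method of slices: FS = Σ[c'·Δl_i + (W_i cosα_i − u_i·Δl_i)·tanφ'] / Σ W_i sinα_i, with Δl_i = b_i / cosα_i.
Slice 1: Δl = 2.3/cos(-6.4°) = 2.314 m; N'_1 = 33·cos(-6.4°) − 8·2.314 = 14.3; c'Δl = 15.04; W sinα = -3.7
Slice 2: Δl = 2.2/cos5.8° = 2.211 m; N'_2 = 79·cos5.8° − 18·2.211 = 38.8; c'Δl = 14.37; W sinα = 8.0
Slice 3: Δl = 2.2/cos18.1° = 2.315 m; N'_3 = 106·cos18.1° − 22·2.315 = 49.8; c'Δl = 15.04; W sinα = 32.9
Slice 4: Δl = 2.0/cos30.7° = 2.326 m; N'_4 = 101·cos30.7° − 12·2.326 = 58.9; c'Δl = 15.12; W sinα = 51.6
Slice 5: Δl = 2.6/cos46.8° = 3.798 m; N'_5 = 83·cos46.8° − 10·3.798 = 18.8; c'Δl = 24.69; W sinα = 60.5
Σc'Δl = 84.3 kN/m; ΣN' = 180.7 kN/m; ΣW sinα = 149.3 kN/m
Resisting = 84.3 + 180.7·tan35.0° = 84.3 + 126.5 = 210.8 kN/m
FS = 210.8 / 149.3 = 1.412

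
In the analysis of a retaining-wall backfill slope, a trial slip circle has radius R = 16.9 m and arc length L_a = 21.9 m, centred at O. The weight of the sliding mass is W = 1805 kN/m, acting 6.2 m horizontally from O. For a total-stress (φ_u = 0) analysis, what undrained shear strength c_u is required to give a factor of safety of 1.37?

c_u = 41.4 kPa

FS = c_u·L_a·R / (W·d), so c_u = FS·W·d / (L_a·R).
c_u = 1.37·1805·6.2 / (21.90·16.9) = 15331.7 / 370.11 = 41.42 kPa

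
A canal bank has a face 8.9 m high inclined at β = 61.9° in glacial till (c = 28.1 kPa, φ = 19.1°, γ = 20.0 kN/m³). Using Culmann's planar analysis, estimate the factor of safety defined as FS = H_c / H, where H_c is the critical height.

FS = 1.98

H_c = (4c/γ) · sinβ cosφ / [1 − cos(β − φ)]
    = (4·28.1/20.0) · sin61.9°·cos19.1° / [1 − cos42.8°]
    = 5.620 · 0.8336 / 0.2663 = 17.59 m
FS = H_c / H = 17.59 / 8.9 = 1.977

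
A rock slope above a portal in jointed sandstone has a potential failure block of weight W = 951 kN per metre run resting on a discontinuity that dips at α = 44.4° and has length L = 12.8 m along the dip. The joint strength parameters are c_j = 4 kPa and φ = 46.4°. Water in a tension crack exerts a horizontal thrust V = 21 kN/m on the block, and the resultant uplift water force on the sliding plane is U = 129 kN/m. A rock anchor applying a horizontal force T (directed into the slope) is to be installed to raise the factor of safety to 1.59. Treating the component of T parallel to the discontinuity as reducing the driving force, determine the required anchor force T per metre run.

Resolving forces along and normal to the sliding plane, with the horizontal anchor force T adding T·sinα to the effective normal force and T·cosα acting up the plane against the driving force:
FS = [c_jL + (W cosα − U − V sinα + T sinα) tanφ] / [W sinα + V cosα − T cosα]
Without the anchor: N' = 535.8 kN/m, driving T_d = 680.4 kN/m, resisting R = 4·12.8 + 535.8·tan46.4° = 613.8 kN/m, FS = 0.90.
Setting FS = 1.59 and solving for T:
1.59·(680.4 − T cos44.4°) = 613.8 + T sin44.4°·tan46.4°
T·(sin44.4°·tan46.4° + 1.59·cos44.4°) = 1.59·680.4 − 613.8
T·(0.6997·1.0501 + 1.59·0.7145) = 1081.8 − 613.8 = 468.0
T·1.8707 = 468.0
T = 250.2 kN/m

T = 250 kN/m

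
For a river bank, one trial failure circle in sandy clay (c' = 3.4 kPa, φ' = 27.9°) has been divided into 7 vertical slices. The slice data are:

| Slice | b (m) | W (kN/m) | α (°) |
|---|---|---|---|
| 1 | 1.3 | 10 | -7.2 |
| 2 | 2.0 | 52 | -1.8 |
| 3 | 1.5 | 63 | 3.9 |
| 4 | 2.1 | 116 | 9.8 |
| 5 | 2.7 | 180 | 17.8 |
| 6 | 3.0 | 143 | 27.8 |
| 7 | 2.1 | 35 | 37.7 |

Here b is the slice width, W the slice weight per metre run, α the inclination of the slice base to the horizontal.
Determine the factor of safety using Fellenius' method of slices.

FS = 2.15

Ordinary method of slices: FS = Σ[c'·Δl_i + (W_i cosα_i)·tanφ'] / Σ W_i sinα_i, with Δl_i = b_i / cosα_i.
Slice 1: Δl = 1.3/cos(-7.2°) = 1.310 m; N'_1 = 10·cos(-7.2°) = 9.9; c'Δl = 4.46; W sinα = -1.3
Slice 2: Δl = 2.0/cos(-1.8°) = 2.001 m; N'_2 = 52·cos(-1.8°) = 52.0; c'Δl = 6.80; W sinα = -1.6
Slice 3: Δl = 1.5/cos3.9° = 1.503 m; N'_3 = 63·cos3.9° = 62.9; c'Δl = 5.11; W sinα = 4.3
Slice 4: Δl = 2.1/cos9.8° = 2.131 m; N'_4 = 116·cos9.8° = 114.3; c'Δl = 7.25; W sinα = 19.7
Slice 5: Δl = 2.7/cos17.8° = 2.836 m; N'_5 = 180·cos17.8° = 171.4; c'Δl = 9.64; W sinα = 55.0
Slice 6: Δl = 3.0/cos27.8° = 3.391 m; N'_6 = 143·cos27.8° = 126.5; c'Δl = 11.53; W sinα = 66.7
Slice 7: Δl = 2.1/cos37.7° = 2.654 m; N'_7 = 35·cos37.7° = 27.7; c'Δl = 9.02; W sinα = 21.4
Σc'Δl = 53.8 kN/m; ΣN' = 564.6 kN/m; ΣW sinα = 164.3 kN/m
Resisting = 53.8 + 564.6·tan27.9° = 53.8 + 299.0 = 352.8 kN/m
FS = 352.8 / 164.3 = 2.148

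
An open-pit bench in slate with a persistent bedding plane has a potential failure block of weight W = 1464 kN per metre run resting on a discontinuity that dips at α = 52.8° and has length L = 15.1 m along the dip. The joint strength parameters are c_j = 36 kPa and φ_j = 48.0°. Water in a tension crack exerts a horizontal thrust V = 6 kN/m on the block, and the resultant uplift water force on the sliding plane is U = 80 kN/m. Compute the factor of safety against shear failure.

FS = 1.22

Resolving the block weight along and normal to the plane and applying the Mohr–Coulomb strength on the joint:
N' = W cosα − U − V sinα = 1464·cos52.8° − 80 − 6·sin52.8° = 800.4 kN/m
Driving force T = W sinα + V cosα = 1464·sin52.8° + 6·cos52.8° = 1169.7 kN/m
Resisting force R = c_j·L + N'·tanφ_j = 36·15.1 + 800.4·tan48.0° = 543.6 + 888.9 = 1432.5 kN/m
FS = R / T = 1432.5 / 1169.7 = 1.225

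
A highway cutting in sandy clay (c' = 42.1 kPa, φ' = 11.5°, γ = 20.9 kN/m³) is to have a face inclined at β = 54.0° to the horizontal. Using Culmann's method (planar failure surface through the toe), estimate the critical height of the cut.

H_c = 24.31 m

Culmann's analysis gives the critical failure plane at α_cr = (β + φ')/2 = (54.0 + 11.5)/2 = 32.8°, and the critical height
H_c = (4c'/γ) · sinβ cosφ' / [1 − cos(β − φ')]
    = (4·42.1/20.9) · sin54.0°·cos11.5° / [1 − cos(42.5°)]
    = 8.057 · 0.8090·0.9799 / [1 − 0.7373]
    = 8.057 · 0.7928 / 0.2627
    = 24.31 m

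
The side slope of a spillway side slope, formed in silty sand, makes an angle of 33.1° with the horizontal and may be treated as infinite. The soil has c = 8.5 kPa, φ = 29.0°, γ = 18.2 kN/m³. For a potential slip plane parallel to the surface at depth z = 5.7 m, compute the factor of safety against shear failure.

FS = 1.03

For an infinite slope with a slip plane parallel to the surface (no pore pressure): FS = [c + γz cos²β tanφ] / [γz sinβ cosβ].
γz = 18.2·5.7 = 103.74 kN/m²
Numerator = 8.5 + 103.74·cos²33.1°·tan29.0° = 8.5 + 103.74·0.7018·0.5543 = 48.855 kPa
Denominator = 103.74·sin33.1°·cos33.1° = 103.74·0.5461·0.8377 = 47.459 kPa
FS = 48.855 / 47.459 = 1.029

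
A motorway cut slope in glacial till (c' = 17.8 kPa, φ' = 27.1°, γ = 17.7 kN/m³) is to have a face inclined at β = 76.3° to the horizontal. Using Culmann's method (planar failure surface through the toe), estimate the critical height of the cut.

H_c = 10.04 m

Culmann's analysis gives the critical failure plane at α_cr = (β + φ')/2 = (76.3 + 27.1)/2 = 51.7°, and the critical height
H_c = (4c'/γ) · sinβ cosφ' / [1 − cos(β − φ')]
    = (4·17.8/17.7) · sin76.3°·cos27.1° / [1 − cos(49.2°)]
    = 4.023 · 0.9715·0.8902 / [1 − 0.6534]
    = 4.023 · 0.8649 / 0.3466
    = 10.04 m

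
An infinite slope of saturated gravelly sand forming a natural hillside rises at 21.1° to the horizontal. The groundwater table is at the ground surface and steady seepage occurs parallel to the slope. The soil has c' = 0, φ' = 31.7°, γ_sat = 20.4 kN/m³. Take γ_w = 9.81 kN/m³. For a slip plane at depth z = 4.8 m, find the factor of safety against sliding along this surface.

With seepage parallel to the slope and the water table at the surface, the effective normal stress on the slip plane uses the buoyant unit weight γ' = γ_sat − γ_w while the driving shear stress uses γ_sat:
FS = [c' + γ' z cos²β tanφ'] / [γ_sat z sinβ cosβ]
(For c' = 0 this reduces to FS = (γ'/γ_sat)·tanφ'/tanβ.)
γ' = 20.4 − 9.81 = 10.59 kN/m³
Numerator = 0.0 + 10.59·4.8·cos²21.1°·tan31.7° = 0.0 + 10.59·4.8·0.8704·0.6176 = 27.326 kPa
Denominator = 20.4·4.8·sin21.1°·cos21.1° = 20.4·4.8·0.3600·0.9330 = 32.887 kPa
FS = 27.326 / 32.887 = 0.831

FS = 0.83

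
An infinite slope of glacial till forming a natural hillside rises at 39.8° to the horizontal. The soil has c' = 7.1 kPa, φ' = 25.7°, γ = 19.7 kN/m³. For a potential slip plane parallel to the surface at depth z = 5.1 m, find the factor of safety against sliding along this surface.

For an infinite slope with a slip plane parallel to the surface (no pore pressure): FS = [c' + γz cos²β tanφ'] / [γz sinβ cosβ].
γz = 19.7·5.1 = 100.47 kN/m²
Numerator = 7.1 + 100.47·cos²39.8°·tan25.7° = 7.1 + 100.47·0.5903·0.4813 = 35.641 kPa
Denominator = 100.47·sin39.8°·cos39.8° = 100.47·0.6401·0.7683 = 49.410 kPa
FS = 35.641 / 49.410 = 0.721

FS = 0.72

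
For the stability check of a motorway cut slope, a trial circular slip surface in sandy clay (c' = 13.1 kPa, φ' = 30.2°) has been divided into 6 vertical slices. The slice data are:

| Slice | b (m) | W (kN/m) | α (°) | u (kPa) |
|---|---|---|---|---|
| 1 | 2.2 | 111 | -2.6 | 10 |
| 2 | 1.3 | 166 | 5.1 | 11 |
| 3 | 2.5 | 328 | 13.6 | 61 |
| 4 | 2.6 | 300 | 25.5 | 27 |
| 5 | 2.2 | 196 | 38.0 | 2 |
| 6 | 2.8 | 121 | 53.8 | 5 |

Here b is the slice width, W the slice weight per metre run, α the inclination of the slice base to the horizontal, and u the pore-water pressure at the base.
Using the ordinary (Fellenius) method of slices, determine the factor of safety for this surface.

Ordinary method of slices: FS = Σ[c'·Δl_i + (W_i cosα_i − u_i·Δl_i)·tanφ'] / Σ W_i sinα_i, with Δl_i = b_i / cosα_i.
Slice 1: Δl = 2.2/cos(-2.6°) = 2.202 m; N'_1 = 111·cos(-2.6°) − 10·2.202 = 88.9; c'Δl = 28.85; W sinα = -5.0
Slice 2: Δl = 1.3/cos5.1° = 1.305 m; N'_2 = 166·cos5.1° − 11·1.305 = 151.0; c'Δl = 17.10; W sinα = 14.8
Slice 3: Δl = 2.5/cos13.6° = 2.572 m; N'_3 = 328·cos13.6° − 61·2.572 = 161.9; c'Δl = 33.69; W sinα = 77.1
Slice 4: Δl = 2.6/cos25.5° = 2.881 m; N'_4 = 300·cos25.5° − 27·2.881 = 193.0; c'Δl = 37.74; W sinα = 129.2
Slice 5: Δl = 2.2/cos38.0° = 2.792 m; N'_5 = 196·cos38.0° − 2·2.792 = 148.9; c'Δl = 36.57; W sinα = 120.7
Slice 6: Δl = 2.8/cos53.8° = 4.741 m; N'_6 = 121·cos53.8° − 5·4.741 = 47.8; c'Δl = 62.11; W sinα = 97.6
Σc'Δl = 216.1 kN/m; ΣN' = 791.4 kN/m; ΣW sinα = 434.3 kN/m
Resisting = 216.1 + 791.4·tan30.2° = 216.1 + 460.6 = 676.6 kN/m
FS = 676.6 / 434.3 = 1.558

FS = 1.56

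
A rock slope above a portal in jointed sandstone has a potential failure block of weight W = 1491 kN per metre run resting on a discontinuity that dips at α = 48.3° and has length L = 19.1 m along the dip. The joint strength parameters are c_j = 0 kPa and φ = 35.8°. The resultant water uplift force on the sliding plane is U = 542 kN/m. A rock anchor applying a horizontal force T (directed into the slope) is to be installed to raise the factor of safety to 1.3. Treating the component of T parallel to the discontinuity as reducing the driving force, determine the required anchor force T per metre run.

T = 800 kN/m

Resolving forces along and normal to the sliding plane, with the horizontal anchor force T adding T·sinα to the effective normal force and T·cosα acting up the plane against the driving force:
FS = [c_jL + (W cosα − U + T sinα) tanφ] / [W sinα − T cosα]
Without the anchor: N' = 449.9 kN/m, driving T_d = 1113.2 kN/m, resisting R = 0·19.1 + 449.9·tan35.8° = 324.4 kN/m, FS = 0.29.
Setting FS = 1.3 and solving for T:
1.3·(1113.2 − T cos48.3°) = 324.4 + T sin48.3°·tan35.8°
T·(sin48.3°·tan35.8° + 1.3·cos48.3°) = 1.3·1113.2 − 324.4
T·(0.7466·0.7212 + 1.3·0.6652) = 1447.2 − 324.4 = 1122.8
T·1.4033 = 1122.8
T = 800.1 kN/m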